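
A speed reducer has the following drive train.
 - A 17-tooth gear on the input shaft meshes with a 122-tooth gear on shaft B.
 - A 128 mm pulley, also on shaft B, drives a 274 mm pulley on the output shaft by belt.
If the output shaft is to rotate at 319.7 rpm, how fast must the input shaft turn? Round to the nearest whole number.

4911 rpm

Overall ratio R = 7.1765 × 2.1406 = 15.362.
Required input speed = output speed × R = 319.7 × 15.362 = 4911.3 rpm.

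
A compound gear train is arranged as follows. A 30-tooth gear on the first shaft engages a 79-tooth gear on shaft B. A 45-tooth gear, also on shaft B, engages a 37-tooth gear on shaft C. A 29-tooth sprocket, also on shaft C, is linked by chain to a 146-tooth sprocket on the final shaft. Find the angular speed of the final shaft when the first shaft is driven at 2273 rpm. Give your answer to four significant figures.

Gear mesh: ratio = 79/30 = 2.6333, so shaft B turns at 2273 / 2.6333 = 863.16 rpm.
Gear mesh: ratio = 37/45 = 0.82222, so shaft C turns at 863.16 / 0.82222 = 1049.8 rpm.
Chain: ratio = 146/29 = 5.0345, so the final shaft turns at 1049.8 / 5.0345 = 208.52 rpm.

208.5 rpm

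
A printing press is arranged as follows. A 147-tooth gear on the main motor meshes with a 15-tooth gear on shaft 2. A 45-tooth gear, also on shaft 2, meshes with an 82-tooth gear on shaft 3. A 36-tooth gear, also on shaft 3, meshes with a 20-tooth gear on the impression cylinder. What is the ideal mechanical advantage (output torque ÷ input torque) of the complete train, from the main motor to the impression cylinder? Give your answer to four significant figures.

Each stage contributes driven/driver: gear mesh 15/147 = 0.10204, gear mesh 82/45 = 1.8222, gear mesh 20/36 = 0.55556.
Overall: 0.10204 × 1.8222 × 0.55556 = 0.1033.

0.1033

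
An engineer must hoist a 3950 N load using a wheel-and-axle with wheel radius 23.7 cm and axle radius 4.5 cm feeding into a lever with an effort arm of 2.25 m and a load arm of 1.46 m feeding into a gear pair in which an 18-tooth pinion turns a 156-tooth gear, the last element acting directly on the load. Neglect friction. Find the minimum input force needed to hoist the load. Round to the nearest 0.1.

56.2 N

Wheel-and-axle MA = R/r = 23.7/4.5 = 5.2667.
Lever MA = effort arm / load arm = 2.25/1.46 = 1.5411.
Gear pair MA = 156/18 = 8.6667.
Combined ideal MA = 5.2667 × 1.5411 × 8.6667 = 70.342.
Effort = load / MA = 3950 / 70.342 = 56.154 N.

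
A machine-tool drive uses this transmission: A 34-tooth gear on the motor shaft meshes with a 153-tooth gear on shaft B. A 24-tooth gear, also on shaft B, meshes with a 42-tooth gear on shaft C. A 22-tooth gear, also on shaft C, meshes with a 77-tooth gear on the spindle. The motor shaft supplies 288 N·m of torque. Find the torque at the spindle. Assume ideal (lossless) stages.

7938 N·m

After the gear mesh (153/34): 288 × 4.5 = 1296 N·m
After the gear mesh (42/24): 1296 × 1.75 = 2268 N·m
After the gear mesh (77/22): 2268 × 3.5 = 7938 N·m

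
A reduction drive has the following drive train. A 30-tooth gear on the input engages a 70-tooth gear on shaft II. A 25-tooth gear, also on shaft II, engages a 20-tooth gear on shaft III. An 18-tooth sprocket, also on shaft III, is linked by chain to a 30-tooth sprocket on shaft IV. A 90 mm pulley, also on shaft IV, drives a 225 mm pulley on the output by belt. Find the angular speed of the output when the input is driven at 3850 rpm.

the input → shaft II (gear mesh, 70/30): 3850 ÷ 2.3333 = 1650 rpm
shaft II → shaft III (gear mesh, 20/25): 1650 ÷ 0.8 = 2062.5 rpm
shaft III → shaft IV (chain, 30/18): 2062.5 ÷ 1.6667 = 1237.5 rpm
shaft IV → the output (belt, 225/90): 1237.5 ÷ 2.5 = 495 rpm

495 rpm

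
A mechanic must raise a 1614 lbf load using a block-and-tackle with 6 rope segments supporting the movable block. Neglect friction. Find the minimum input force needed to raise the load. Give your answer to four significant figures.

269.0 lbf

Block-and-tackle MA = number of supporting rope parts = 6.
Effort = load / MA = 1614 / 6 = 269 lbf.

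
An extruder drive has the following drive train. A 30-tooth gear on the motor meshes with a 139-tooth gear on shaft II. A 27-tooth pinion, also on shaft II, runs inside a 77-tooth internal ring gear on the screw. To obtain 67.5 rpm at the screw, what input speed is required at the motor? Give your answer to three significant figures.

Overall ratio R = 4.6333 × 2.8519 = 13.214.
Required input speed = output speed × R = 67.5 × 13.214 = 891.92 rpm.

892 rpm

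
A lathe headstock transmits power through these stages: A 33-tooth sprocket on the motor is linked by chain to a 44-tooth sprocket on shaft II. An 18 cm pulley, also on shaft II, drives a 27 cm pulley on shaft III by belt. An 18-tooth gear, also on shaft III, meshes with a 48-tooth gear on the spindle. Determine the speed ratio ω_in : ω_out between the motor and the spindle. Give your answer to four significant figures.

Each stage contributes driven/driver: chain 44/33 = 1.3333, belt 27/18 = 1.5, gear mesh 48/18 = 2.6667.
Overall: 1.3333 × 1.5 × 2.6667 = 5.3333.

5.333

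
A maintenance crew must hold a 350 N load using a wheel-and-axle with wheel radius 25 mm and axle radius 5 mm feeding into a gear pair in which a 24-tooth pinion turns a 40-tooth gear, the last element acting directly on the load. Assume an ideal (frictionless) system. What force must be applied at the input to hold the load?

Wheel-and-axle MA = R/r = 25/5 = 5.
Gear pair MA = 40/24 = 1.6667.
Combined ideal MA = 5 × 1.6667 = 8.3333.
Effort = load / MA = 350 / 8.3333 = 42 N.

42 N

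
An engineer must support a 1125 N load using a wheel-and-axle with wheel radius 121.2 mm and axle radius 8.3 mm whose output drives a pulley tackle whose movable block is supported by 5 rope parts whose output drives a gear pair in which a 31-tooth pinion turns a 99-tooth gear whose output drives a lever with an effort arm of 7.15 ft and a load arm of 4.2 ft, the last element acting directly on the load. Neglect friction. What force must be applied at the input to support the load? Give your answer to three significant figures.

2.83 N

Wheel-and-axle MA = R/r = 121.2/8.3 = 14.602.
Block-and-tackle MA = number of supporting rope parts = 5.
Gear pair MA = 99/31 = 3.1935.
Lever MA = effort arm / load arm = 7.15/4.2 = 1.7024.
Combined ideal MA = 14.602 × 5 × 3.1935 × 1.7024 = 396.94.
Effort = load / MA = 1125 / 396.94 = 2.8342 N.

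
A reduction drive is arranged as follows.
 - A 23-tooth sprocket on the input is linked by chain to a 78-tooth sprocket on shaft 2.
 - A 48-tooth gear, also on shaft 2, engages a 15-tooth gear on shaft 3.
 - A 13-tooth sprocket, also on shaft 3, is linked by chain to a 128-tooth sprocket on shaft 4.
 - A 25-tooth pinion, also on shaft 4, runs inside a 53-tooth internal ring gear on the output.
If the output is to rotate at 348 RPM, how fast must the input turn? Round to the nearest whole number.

Overall ratio R = 3.3913 × 0.3125 × 9.8462 × 2.12 = 22.122.
Required input speed = output speed × R = 348 × 22.122 = 7698.4 RPM.

7698 RPM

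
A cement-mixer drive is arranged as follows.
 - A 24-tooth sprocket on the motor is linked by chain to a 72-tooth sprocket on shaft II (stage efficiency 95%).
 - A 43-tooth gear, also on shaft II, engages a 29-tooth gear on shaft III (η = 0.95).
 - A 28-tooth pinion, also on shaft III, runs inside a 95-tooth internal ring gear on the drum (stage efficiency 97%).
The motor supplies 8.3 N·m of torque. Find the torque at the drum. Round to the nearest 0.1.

After the chain (72/24): 8.3 × 3 × 0.95 = 23.655 N·m
After the gear mesh (29/43): 23.655 × 0.67442 × 0.95 = 15.156 N·m
After the internal gear (95/28): 15.156 × 3.3929 × 0.97 = 49.879 N·m

49.9 N·m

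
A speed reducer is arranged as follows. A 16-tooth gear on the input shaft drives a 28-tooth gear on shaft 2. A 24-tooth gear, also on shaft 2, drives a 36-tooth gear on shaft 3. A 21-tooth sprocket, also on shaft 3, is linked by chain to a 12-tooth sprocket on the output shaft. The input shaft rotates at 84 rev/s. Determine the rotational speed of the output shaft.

gear mesh 28/16 = 1.75 → 84/1.75 = 48 rev/s
gear mesh 36/24 = 1.5 → 48/1.5 = 32 rev/s
chain 12/21 = 0.57143 → 32/0.57143 = 56 rev/s

56 rev/s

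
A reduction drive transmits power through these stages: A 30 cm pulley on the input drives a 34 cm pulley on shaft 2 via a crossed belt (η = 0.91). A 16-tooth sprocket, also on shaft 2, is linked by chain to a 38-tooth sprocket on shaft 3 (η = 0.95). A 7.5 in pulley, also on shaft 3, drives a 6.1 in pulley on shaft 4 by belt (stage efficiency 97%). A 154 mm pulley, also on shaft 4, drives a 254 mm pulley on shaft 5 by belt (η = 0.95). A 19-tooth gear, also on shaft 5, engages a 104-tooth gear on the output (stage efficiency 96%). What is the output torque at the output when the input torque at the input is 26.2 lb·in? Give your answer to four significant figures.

belt 34/30 = 1.1333 → τ = 26.2·1.1333·0.91 = 27.021 lb·in
chain 38/16 = 2.375 → τ = 27.021·2.375·0.95 = 60.966 lb·in
belt 6.1/7.5 = 0.81333 → τ = 60.966·0.81333·0.97 = 48.098 lb·in
belt 254/154 = 1.6494 → τ = 48.098·1.6494·0.95 = 75.364 lb·in
gear mesh 104/19 = 5.4737 → τ = 75.364·5.4737·0.96 = 396.02 lb·in

396.0 lb·in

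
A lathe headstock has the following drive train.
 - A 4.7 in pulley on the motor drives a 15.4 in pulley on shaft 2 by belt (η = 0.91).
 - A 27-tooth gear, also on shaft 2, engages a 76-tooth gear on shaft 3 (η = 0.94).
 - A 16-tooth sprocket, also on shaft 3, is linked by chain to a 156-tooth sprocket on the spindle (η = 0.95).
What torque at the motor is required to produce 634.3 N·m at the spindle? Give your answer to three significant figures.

Overall ratio R = 3.2766 × 2.8148 × 9.75 = 89.924; overall efficiency η = 0.91 × 0.94 × 0.95 = 0.8126.
Input torque = output torque / (R × η) = 634.3 / (89.924 × 0.8126) = 8.6801 N·m.

8.68 N·m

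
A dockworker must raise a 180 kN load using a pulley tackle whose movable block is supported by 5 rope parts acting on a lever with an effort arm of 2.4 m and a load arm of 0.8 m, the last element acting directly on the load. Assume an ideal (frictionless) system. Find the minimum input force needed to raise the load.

12 kN

Block-and-tackle MA = number of supporting rope parts = 5.
Lever MA = effort arm / load arm = 2.4/0.8 = 3.
Combined ideal MA = 5 × 3 = 15.
Effort = load / MA = 180 / 15 = 12 kN.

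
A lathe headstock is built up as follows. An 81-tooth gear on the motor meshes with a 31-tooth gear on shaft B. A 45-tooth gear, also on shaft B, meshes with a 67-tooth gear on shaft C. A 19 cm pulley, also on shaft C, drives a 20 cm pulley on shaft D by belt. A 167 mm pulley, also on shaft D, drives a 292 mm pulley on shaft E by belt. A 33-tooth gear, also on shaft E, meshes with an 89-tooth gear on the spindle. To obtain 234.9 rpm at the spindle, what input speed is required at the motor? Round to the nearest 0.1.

Overall ratio R = 0.38272 × 1.4889 × 1.0526 × 1.7485 × 2.697 = 2.8285.
Required input speed = output speed × R = 234.9 × 2.8285 = 664.42 rpm.

664.4 rpm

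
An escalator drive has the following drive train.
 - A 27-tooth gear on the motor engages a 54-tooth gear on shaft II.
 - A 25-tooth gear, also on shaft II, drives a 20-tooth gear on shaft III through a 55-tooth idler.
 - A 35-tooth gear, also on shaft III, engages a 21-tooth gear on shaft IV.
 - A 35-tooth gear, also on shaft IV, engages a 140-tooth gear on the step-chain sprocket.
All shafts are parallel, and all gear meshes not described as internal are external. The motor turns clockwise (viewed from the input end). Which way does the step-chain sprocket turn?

counterclockwise

the motor → shaft II: external mesh, 1 reversal → CCW.
shaft II → shaft III: driver → idler → driven is 2 external meshes, 2 reversals → CCW.
shaft III → shaft IV: external mesh, 1 reversal → CW.
shaft IV → the step-chain sprocket: external mesh, 1 reversal → CCW.
5 reversals in total — an odd number — so the step-chain sprocket turns opposite to the motor.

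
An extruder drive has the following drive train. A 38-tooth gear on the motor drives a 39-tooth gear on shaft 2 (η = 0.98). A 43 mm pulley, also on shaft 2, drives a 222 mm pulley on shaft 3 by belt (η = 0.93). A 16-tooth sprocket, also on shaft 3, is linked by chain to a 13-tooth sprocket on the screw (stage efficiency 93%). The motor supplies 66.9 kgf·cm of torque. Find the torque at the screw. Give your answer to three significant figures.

244 kgf·cm

After the gear mesh (39/38): 66.9 × 1.0263 × 0.98 = 67.287 kgf·cm
After the belt (222/43): 67.287 × 5.1628 × 0.93 = 323.07 kgf·cm
After the chain (13/16): 323.07 × 0.8125 × 0.93 = 244.12 kgf·cm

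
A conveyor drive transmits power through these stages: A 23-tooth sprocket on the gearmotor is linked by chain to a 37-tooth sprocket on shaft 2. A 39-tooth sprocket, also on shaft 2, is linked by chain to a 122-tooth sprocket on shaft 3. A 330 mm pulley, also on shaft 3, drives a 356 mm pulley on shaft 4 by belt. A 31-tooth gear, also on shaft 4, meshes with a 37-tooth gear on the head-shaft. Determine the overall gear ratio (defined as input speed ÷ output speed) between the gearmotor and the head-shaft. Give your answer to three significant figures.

6.48

Each stage contributes driven/driver: chain 37/23 = 1.6087, chain 122/39 = 3.1282, belt 356/330 = 1.0788, gear mesh 37/31 = 1.1935.
Overall: 1.6087 × 3.1282 × 1.0788 × 1.1935 = 6.4796.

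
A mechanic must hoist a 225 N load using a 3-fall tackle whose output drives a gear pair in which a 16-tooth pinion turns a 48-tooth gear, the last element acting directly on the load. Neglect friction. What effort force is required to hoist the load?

Block-and-tackle MA = number of supporting rope parts = 3.
Gear pair MA = 48/16 = 3.
Combined ideal MA = 3 × 3 = 9.
Effort = load / MA = 225 / 9 = 25 N.

25 N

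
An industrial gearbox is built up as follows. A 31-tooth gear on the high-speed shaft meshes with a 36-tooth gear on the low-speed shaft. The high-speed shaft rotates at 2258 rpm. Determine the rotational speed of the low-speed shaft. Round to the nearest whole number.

1944 rpm

the high-speed shaft → the low-speed shaft (gear mesh, 36/31): 2258 ÷ 1.1613 = 1944.4 rpm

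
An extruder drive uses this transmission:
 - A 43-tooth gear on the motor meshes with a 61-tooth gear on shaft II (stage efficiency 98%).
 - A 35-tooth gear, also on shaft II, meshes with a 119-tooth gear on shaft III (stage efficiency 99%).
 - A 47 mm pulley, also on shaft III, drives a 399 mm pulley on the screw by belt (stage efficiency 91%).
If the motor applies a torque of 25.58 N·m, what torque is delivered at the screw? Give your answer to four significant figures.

Gear mesh: ratio = 61/43 = 1.4186; torque at shaft II = 25.58 × 1.4186 × 0.98 = 35.562 N·m.
Gear mesh: ratio = 119/35 = 3.4; torque at shaft III = 35.562 × 3.4 × 0.99 = 119.7 N·m.
Belt: ratio = 399/47 = 8.4894; torque at the screw = 119.7 × 8.4894 × 0.91 = 924.74 N·m.

924.7 N·m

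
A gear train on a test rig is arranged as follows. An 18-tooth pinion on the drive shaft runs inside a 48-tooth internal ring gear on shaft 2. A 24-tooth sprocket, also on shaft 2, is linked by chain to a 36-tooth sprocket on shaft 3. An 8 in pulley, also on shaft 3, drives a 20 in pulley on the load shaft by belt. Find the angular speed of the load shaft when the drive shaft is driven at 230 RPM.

Internal gear: ratio = 48/18 = 2.6667, so shaft 2 turns at 230 / 2.6667 = 86.25 RPM.
Chain: ratio = 36/24 = 1.5, so shaft 3 turns at 86.25 / 1.5 = 57.5 RPM.
Belt: ratio = 20/8 = 2.5, so the load shaft turns at 57.5 / 2.5 = 23 RPM.

23 RPM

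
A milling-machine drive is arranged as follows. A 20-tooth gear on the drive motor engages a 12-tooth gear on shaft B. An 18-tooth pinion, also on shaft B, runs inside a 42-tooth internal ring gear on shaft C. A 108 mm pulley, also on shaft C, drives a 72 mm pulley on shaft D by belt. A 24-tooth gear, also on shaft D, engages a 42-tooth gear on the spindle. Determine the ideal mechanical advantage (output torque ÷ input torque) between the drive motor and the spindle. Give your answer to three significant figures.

1.63

Each stage contributes driven/driver: gear mesh 12/20 = 0.6, internal gear 42/18 = 2.3333, belt 72/108 = 0.66667, gear mesh 42/24 = 1.75.
Overall: 0.6 × 2.3333 × 0.66667 × 1.75 = 1.6333.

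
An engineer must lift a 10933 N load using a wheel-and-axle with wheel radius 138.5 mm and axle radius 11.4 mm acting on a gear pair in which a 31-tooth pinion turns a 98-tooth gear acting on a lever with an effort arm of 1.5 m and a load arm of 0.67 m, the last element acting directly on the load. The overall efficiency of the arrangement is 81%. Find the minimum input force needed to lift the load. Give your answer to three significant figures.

157 N

Wheel-and-axle MA = R/r = 138.5/11.4 = 12.149.
Gear pair MA = 98/31 = 3.1613.
Lever MA = effort arm / load arm = 1.5/0.67 = 2.2388.
Combined ideal MA = 12.149 × 3.1613 × 2.2388 = 85.986.
Actual MA = 85.986 × 0.81 = 69.648.
Effort = load / actual MA = 10933 / 69.648 = 156.97 N.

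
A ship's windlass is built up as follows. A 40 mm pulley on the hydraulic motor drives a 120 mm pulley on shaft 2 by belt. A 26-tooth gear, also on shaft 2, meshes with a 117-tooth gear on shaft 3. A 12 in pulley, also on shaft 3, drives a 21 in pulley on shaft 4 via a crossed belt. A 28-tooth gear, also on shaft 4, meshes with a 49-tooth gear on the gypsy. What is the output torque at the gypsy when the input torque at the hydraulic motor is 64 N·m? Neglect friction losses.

After the belt (120/40): 64 × 3 = 192 N·m
After the gear mesh (117/26): 192 × 4.5 = 864 N·m
After the belt (21/12): 864 × 1.75 = 1512 N·m
After the gear mesh (49/28): 1512 × 1.75 = 2646 N·m

2646 N·m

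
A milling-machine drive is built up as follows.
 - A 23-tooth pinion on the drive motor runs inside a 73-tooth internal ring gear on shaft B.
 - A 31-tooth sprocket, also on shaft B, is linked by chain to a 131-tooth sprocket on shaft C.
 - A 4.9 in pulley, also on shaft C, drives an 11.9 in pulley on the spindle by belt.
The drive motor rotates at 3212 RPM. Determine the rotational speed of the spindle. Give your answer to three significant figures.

the drive motor → shaft B (internal gear, 73/23): 3212 ÷ 3.1739 = 1012 RPM
shaft B → shaft C (chain, 131/31): 1012 ÷ 4.2258 = 239.48 RPM
shaft C → the spindle (belt, 11.9/4.9): 239.48 ÷ 2.4286 = 98.61 RPM

98.6 RPM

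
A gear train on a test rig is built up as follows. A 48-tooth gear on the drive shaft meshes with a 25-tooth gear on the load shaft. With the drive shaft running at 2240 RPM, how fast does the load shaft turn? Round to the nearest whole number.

the drive shaft → the load shaft (gear mesh, 25/48): 2240 ÷ 0.52083 = 4300.8 RPM

4301 RPM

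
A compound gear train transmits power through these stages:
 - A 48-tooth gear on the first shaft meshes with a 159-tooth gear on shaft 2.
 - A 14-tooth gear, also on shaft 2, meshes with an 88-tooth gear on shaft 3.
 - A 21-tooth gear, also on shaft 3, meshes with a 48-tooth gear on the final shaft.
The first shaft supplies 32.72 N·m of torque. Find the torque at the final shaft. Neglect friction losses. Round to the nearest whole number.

1557 N·m

After the gear mesh (159/48): 32.72 × 3.3125 = 108.38 N·m
After the gear mesh (88/14): 108.38 × 6.2857 = 681.28 N·m
After the gear mesh (48/21): 681.28 × 2.2857 = 1557.2 N·m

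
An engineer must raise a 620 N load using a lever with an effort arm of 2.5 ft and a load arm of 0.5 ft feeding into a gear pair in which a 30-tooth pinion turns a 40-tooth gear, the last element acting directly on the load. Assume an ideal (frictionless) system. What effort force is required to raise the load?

93 N

Lever MA = effort arm / load arm = 2.5/0.5 = 5.
Gear pair MA = 40/30 = 1.3333.
Combined ideal MA = 5 × 1.3333 = 6.6667.
Effort = load / MA = 620 / 6.6667 = 93 N.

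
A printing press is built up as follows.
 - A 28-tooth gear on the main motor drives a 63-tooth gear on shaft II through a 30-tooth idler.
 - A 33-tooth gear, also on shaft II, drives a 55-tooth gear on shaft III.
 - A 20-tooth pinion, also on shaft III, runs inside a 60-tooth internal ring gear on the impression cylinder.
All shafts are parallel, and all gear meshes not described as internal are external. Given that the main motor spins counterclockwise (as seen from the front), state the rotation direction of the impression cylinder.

clockwise

the main motor → shaft II: driver → idler → driven is 2 external meshes, 2 reversals → CCW.
shaft II → shaft III: external mesh, 1 reversal → CW.
shaft III → the impression cylinder: internal mesh, same direction → CW.
3 reversals in total — an odd number — so the impression cylinder turns opposite to the main motor.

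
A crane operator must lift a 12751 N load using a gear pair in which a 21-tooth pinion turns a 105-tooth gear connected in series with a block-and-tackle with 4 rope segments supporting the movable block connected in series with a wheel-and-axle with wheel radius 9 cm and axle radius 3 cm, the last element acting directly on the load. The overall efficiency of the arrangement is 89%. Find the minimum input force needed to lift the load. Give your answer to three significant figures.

239 N

Gear pair MA = 105/21 = 5.
Block-and-tackle MA = number of supporting rope parts = 4.
Wheel-and-axle MA = R/r = 9/3 = 3.
Combined ideal MA = 5 × 4 × 3 = 60.
Actual MA = 60 × 0.89 = 53.4.
Effort = load / actual MA = 12751 / 53.4 = 238.78 N.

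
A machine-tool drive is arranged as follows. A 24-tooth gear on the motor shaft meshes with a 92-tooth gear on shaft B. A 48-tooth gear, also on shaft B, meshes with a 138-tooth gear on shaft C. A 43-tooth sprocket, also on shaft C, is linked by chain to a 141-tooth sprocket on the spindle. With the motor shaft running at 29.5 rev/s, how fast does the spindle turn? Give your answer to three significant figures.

Gear mesh: ratio = 92/24 = 3.8333, so shaft B turns at 29.5 / 3.8333 = 7.6957 rev/s.
Gear mesh: ratio = 138/48 = 2.875, so shaft C turns at 7.6957 / 2.875 = 2.6767 rev/s.
Chain: ratio = 141/43 = 3.2791, so the spindle turns at 2.6767 / 3.2791 = 0.81631 rev/s.

0.816 rev/s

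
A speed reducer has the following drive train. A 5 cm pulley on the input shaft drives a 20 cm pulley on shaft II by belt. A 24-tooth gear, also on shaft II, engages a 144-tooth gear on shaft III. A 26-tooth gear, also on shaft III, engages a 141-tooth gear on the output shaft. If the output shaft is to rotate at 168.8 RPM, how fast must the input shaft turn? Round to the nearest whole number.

21970 RPM

Overall ratio R = 4 × 6 × 5.4231 = 130.15.
Required input speed = output speed × R = 168.8 × 130.15 = 21970 RPM.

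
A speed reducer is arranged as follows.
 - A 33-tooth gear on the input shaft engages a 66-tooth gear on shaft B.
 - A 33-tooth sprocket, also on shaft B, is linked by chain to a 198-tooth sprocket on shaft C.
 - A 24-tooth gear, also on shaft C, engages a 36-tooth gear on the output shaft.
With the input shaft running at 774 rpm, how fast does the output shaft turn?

43 rpm

the input shaft → shaft B (gear mesh, 66/33): 774 ÷ 2 = 387 rpm
shaft B → shaft C (chain, 198/33): 387 ÷ 6 = 64.5 rpm
shaft C → the output shaft (gear mesh, 36/24): 64.5 ÷ 1.5 = 43 rpm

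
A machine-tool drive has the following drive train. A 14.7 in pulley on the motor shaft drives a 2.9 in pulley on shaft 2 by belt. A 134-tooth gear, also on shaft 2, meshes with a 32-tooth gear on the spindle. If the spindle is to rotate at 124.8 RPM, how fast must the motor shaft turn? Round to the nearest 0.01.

Overall ratio R = 0.19728 × 0.23881 = 0.047111.
Required input speed = output speed × R = 124.8 × 0.047111 = 5.8795 RPM.

5.88 RPM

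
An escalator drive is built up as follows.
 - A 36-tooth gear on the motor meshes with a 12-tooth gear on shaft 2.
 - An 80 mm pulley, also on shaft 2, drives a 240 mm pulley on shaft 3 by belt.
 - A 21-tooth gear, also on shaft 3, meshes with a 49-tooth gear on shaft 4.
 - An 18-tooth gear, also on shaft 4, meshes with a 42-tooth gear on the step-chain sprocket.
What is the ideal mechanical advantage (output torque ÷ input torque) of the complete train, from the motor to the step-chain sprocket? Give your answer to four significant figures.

5.444

Each stage contributes driven/driver: gear mesh 12/36 = 0.33333, belt 240/80 = 3, gear mesh 49/21 = 2.3333, gear mesh 42/18 = 2.3333.
Overall: 0.33333 × 3 × 2.3333 × 2.3333 = 5.4444.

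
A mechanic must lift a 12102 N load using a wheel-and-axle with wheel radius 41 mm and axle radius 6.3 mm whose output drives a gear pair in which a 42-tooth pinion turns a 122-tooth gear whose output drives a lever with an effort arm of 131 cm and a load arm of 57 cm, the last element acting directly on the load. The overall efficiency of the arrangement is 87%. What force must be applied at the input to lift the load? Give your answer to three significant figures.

Wheel-and-axle MA = R/r = 41/6.3 = 6.5079.
Gear pair MA = 122/42 = 2.9048.
Lever MA = effort arm / load arm = 131/57 = 2.2982.
Combined ideal MA = 6.5079 × 2.9048 × 2.2982 = 43.446.
Actual MA = 43.446 × 0.87 = 37.798.
Effort = load / actual MA = 12102 / 37.798 = 320.18 N.

320 N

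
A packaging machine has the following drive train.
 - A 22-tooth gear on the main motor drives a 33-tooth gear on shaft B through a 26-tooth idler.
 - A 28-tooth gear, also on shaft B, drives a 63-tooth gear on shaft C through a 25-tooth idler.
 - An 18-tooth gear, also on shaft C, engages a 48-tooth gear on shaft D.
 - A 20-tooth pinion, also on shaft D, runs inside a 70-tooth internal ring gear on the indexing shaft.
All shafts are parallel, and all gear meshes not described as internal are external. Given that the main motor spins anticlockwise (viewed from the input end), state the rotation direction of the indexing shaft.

the main motor → shaft B: driver → idler → driven is 2 external meshes, 2 reversals → CCW.
shaft B → shaft C: driver → idler → driven is 2 external meshes, 2 reversals → CCW.
shaft C → shaft D: external mesh, 1 reversal → CW.
shaft D → the indexing shaft: internal mesh, same direction → CW.
5 reversals in total — an odd number — so the indexing shaft turns opposite to the main motor.

clockwise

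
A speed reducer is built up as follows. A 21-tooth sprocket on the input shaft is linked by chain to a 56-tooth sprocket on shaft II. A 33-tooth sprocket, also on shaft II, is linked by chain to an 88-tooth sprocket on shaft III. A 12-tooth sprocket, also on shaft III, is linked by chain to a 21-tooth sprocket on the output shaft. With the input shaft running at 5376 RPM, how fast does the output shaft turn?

432 RPM

the input shaft → shaft II (chain, 56/21): 5376 ÷ 2.6667 = 2016 RPM
shaft II → shaft III (chain, 88/33): 2016 ÷ 2.6667 = 756 RPM
shaft III → the output shaft (chain, 21/12): 756 ÷ 1.75 = 432 RPM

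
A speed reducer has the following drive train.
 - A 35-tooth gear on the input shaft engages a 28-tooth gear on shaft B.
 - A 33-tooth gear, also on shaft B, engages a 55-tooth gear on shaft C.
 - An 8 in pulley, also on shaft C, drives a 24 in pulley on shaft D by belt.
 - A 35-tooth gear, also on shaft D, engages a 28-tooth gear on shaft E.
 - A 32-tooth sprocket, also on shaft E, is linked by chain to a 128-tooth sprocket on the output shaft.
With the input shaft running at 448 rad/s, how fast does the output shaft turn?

the input shaft → shaft B (gear mesh, 28/35): 448 ÷ 0.8 = 560 rad/s
shaft B → shaft C (gear mesh, 55/33): 560 ÷ 1.6667 = 336 rad/s
shaft C → shaft D (belt, 24/8): 336 ÷ 3 = 112 rad/s
shaft D → shaft E (gear mesh, 28/35): 112 ÷ 0.8 = 140 rad/s
shaft E → the output shaft (chain, 128/32): 140 ÷ 4 = 35 rad/s

35 rad/s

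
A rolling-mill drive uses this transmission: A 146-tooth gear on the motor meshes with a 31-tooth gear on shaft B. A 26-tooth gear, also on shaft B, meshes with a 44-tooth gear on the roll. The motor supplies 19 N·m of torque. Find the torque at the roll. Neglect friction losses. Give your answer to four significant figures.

6.827 N·m

Gear mesh: ratio = 31/146 = 0.21233; torque at shaft B = 19 × 0.21233 = 4.0342 N·m.
Gear mesh: ratio = 44/26 = 1.6923; torque at the roll = 4.0342 × 1.6923 = 6.8272 N·m.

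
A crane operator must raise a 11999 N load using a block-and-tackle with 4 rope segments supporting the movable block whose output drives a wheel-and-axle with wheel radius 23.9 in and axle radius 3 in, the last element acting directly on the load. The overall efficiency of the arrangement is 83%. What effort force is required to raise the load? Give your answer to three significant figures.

Block-and-tackle MA = number of supporting rope parts = 4.
Wheel-and-axle MA = R/r = 23.9/3 = 7.9667.
Combined ideal MA = 4 × 7.9667 = 31.867.
Actual MA = 31.867 × 0.83 = 26.449.
Effort = load / actual MA = 11999 / 26.449 = 453.66 N.

454 N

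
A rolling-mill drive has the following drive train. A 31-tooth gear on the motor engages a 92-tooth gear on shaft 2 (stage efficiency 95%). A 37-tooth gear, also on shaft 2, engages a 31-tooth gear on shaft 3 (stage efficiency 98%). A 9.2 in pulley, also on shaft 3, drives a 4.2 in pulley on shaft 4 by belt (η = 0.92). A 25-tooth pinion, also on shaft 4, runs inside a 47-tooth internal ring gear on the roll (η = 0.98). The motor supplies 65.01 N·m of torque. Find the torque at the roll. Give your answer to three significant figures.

gear mesh 92/31 = 2.9677 → τ = 65.01·2.9677·0.95 = 183.29 N·m
gear mesh 31/37 = 0.83784 → τ = 183.29·0.83784·0.98 = 150.49 N·m
belt 4.2/9.2 = 0.45652 → τ = 150.49·0.45652·0.92 = 63.207 N·m
internal gear 47/25 = 1.88 → τ = 63.207·1.88·0.98 = 116.45 N·m

116 N·m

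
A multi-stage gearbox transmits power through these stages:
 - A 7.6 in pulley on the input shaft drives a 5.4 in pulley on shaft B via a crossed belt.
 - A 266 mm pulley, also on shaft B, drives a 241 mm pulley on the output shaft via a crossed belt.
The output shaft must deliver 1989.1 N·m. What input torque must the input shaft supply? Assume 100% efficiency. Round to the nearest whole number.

Overall ratio R = 0.71053 × 0.90602 = 0.64375.
Input torque = output torque / R = 1989.1 / 0.64375 = 3089.9 N·m.

3090 N·m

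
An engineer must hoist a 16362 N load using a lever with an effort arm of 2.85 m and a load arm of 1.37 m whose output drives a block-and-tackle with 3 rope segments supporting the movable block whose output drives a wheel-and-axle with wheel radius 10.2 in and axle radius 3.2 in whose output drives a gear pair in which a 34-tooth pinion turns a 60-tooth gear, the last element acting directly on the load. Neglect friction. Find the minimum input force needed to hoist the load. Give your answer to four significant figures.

Lever MA = effort arm / load arm = 2.85/1.37 = 2.0803.
Block-and-tackle MA = number of supporting rope parts = 3.
Wheel-and-axle MA = R/r = 10.2/3.2 = 3.1875.
Gear pair MA = 60/34 = 1.7647.
Combined ideal MA = 2.0803 × 3 × 3.1875 × 1.7647 = 35.105.
Effort = load / MA = 16362 / 35.105 = 466.09 N.

466.1 N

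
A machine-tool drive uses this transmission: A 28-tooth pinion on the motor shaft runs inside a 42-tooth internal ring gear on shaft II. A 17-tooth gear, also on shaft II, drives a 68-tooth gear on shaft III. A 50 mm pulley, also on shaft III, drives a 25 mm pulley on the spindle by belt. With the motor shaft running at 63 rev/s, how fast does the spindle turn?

21 rev/s

the motor shaft → shaft II (internal gear, 42/28): 63 ÷ 1.5 = 42 rev/s
shaft II → shaft III (gear mesh, 68/17): 42 ÷ 4 = 10.5 rev/s
shaft III → the spindle (belt, 25/50): 10.5 ÷ 0.5 = 21 rev/s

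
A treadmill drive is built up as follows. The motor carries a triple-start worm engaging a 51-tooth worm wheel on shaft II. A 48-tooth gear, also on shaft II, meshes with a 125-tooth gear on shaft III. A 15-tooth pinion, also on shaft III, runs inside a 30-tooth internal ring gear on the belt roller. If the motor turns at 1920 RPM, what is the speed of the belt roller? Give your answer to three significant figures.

Worm: ratio = 51/3 = 17, so shaft II turns at 1920 / 17 = 112.94 RPM.
Gear mesh: ratio = 125/48 = 2.6042, so shaft III turns at 112.94 / 2.6042 = 43.369 RPM.
Internal gear: ratio = 30/15 = 2, so the belt roller turns at 43.369 / 2 = 21.685 RPM.

21.7 RPM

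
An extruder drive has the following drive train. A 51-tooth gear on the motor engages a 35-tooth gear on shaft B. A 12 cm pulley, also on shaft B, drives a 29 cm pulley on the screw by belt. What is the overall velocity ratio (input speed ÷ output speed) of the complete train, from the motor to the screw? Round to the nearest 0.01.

Each stage contributes driven/driver: gear mesh 35/51 = 0.68627, belt 29/12 = 2.4167.
Overall: 0.68627 × 2.4167 = 1.6585.

1.66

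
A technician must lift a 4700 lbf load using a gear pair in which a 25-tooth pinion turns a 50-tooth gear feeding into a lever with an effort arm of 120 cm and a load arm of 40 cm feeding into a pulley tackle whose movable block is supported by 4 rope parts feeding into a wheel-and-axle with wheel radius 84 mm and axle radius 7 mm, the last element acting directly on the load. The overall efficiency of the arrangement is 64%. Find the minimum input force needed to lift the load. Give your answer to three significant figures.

Gear pair MA = 50/25 = 2.
Lever MA = effort arm / load arm = 120/40 = 3.
Block-and-tackle MA = number of supporting rope parts = 4.
Wheel-and-axle MA = R/r = 84/7 = 12.
Combined ideal MA = 2 × 3 × 4 × 12 = 288.
Actual MA = 288 × 0.64 = 184.32.
Effort = load / actual MA = 4700 / 184.32 = 25.499 lbf.

25.5 lbf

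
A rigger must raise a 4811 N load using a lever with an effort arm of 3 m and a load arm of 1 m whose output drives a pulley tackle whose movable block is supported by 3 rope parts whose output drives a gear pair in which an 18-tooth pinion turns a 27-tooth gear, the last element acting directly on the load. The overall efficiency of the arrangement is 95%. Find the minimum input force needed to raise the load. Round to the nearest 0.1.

375.1 N

Lever MA = effort arm / load arm = 3/1 = 3.
Block-and-tackle MA = number of supporting rope parts = 3.
Gear pair MA = 27/18 = 1.5.
Combined ideal MA = 3 × 3 × 1.5 = 13.5.
Actual MA = 13.5 × 0.95 = 12.825.
Effort = load / actual MA = 4811 / 12.825 = 375.13 N.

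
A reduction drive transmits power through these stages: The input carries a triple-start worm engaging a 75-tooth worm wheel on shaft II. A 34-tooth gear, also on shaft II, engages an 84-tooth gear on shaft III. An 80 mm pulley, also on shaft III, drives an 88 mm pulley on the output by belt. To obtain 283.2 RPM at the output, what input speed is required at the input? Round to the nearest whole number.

Overall ratio R = 25 × 2.4706 × 1.1 = 67.941.
Required input speed = output speed × R = 283.2 × 67.941 = 19241 RPM.

19241 RPM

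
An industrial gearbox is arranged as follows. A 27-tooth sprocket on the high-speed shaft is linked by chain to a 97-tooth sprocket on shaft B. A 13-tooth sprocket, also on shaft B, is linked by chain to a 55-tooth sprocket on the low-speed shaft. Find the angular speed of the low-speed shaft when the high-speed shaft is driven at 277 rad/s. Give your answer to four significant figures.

chain 97/27 = 3.5926 → 277/3.5926 = 77.103 rad/s
chain 55/13 = 4.2308 → 77.103/4.2308 = 18.224 rad/s

18.22 rad/s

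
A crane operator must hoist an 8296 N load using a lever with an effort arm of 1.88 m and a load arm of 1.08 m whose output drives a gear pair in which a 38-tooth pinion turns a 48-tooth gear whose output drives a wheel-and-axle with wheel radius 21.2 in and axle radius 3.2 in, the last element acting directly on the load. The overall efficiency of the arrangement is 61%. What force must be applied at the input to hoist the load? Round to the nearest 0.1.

933.6 N

Lever MA = effort arm / load arm = 1.88/1.08 = 1.7407.
Gear pair MA = 48/38 = 1.2632.
Wheel-and-axle MA = R/r = 21.2/3.2 = 6.625.
Combined ideal MA = 1.7407 × 1.2632 × 6.625 = 14.567.
Actual MA = 14.567 × 0.61 = 8.886.
Effort = load / actual MA = 8296 / 8.886 = 933.6 N.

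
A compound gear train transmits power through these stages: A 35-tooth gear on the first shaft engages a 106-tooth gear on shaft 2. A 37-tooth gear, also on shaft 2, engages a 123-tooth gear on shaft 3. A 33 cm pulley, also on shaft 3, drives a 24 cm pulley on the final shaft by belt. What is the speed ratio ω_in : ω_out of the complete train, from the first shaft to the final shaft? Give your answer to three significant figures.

Each stage contributes driven/driver: gear mesh 106/35 = 3.0286, gear mesh 123/37 = 3.3243, belt 24/33 = 0.72727.
Overall: 3.0286 × 3.3243 × 0.72727 = 7.3221.

7.32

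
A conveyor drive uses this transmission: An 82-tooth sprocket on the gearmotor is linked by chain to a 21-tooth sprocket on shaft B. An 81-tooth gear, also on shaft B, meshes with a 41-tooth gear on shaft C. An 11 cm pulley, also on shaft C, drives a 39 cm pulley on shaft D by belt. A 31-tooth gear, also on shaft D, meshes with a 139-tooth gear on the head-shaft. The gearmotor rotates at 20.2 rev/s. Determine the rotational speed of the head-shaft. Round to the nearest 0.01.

9.80 rev/s

the gearmotor → shaft B (chain, 21/82): 20.2 ÷ 0.2561 = 78.876 rev/s
shaft B → shaft C (gear mesh, 41/81): 78.876 ÷ 0.50617 = 155.83 rev/s
shaft C → shaft D (belt, 39/11): 155.83 ÷ 3.5455 = 43.952 rev/s
shaft D → the head-shaft (gear mesh, 139/31): 43.952 ÷ 4.4839 = 9.8022 rev/s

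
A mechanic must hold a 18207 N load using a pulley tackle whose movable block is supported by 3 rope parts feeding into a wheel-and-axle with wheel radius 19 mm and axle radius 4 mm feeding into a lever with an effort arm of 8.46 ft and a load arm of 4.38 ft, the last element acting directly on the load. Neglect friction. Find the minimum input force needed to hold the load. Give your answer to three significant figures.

661 N

Block-and-tackle MA = number of supporting rope parts = 3.
Wheel-and-axle MA = R/r = 19/4 = 4.75.
Lever MA = effort arm / load arm = 8.46/4.38 = 1.9315.
Combined ideal MA = 3 × 4.75 × 1.9315 = 27.524.
Effort = load / MA = 18207 / 27.524 = 661.5 N.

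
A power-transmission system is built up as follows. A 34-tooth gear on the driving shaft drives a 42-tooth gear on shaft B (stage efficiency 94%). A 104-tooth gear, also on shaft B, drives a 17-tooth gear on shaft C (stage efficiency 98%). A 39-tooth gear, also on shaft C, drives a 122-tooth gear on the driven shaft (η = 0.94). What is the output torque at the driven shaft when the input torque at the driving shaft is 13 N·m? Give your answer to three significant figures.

7.11 N·m

After the gear mesh (42/34): 13 × 1.2353 × 0.94 = 15.095 N·m
After the gear mesh (17/104): 15.095 × 0.16346 × 0.98 = 2.4181 N·m
After the gear mesh (122/39): 2.4181 × 3.1282 × 0.94 = 7.1106 N·m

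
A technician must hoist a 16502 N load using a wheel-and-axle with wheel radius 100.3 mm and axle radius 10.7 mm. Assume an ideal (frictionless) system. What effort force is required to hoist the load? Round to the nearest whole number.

Wheel-and-axle MA = R/r = 100.3/10.7 = 9.3738.
Effort = load / MA = 16502 / 9.3738 = 1760.4 N.

1760 N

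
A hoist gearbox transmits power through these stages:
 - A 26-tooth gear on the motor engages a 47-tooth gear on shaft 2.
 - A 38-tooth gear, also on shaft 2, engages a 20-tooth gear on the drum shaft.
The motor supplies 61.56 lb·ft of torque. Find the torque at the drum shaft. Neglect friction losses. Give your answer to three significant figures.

58.6 lb·ft

Gear mesh: ratio = 47/26 = 1.8077; torque at shaft 2 = 61.56 × 1.8077 = 111.28 lb·ft.
Gear mesh: ratio = 20/38 = 0.52632; torque at the drum shaft = 111.28 × 0.52632 = 58.569 lb·ft.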